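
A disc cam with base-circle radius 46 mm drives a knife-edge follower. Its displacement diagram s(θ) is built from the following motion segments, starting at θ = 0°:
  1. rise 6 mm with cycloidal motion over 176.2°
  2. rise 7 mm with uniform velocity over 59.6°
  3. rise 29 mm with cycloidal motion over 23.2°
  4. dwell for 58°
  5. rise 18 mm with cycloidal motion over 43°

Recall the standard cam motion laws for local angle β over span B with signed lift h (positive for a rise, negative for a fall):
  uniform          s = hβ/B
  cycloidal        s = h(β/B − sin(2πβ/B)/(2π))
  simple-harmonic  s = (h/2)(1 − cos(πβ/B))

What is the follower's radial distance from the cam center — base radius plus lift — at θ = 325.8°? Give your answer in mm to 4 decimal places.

seg 1 [0°–176.2°] cycloidal, h=6: full span → s += 6 → s = 6.0000
seg 2 [176.2°–235.8°] uniform, h=7: full span → s += 7 → s = 13.0000
seg 3 [235.8°–259°] cycloidal, h=29: full span → s += 29 → s = 42.0000
seg 4 [259°–317°] dwell: s stays 42.0000
seg 5 [317°–360°] cycloidal, h=18: θ=325.8° here. β=8.8, B=43. 18·(0.2047 − sin(2π·0.2047)/(2π)) = 0.9344 → s = 42.9344
radial distance = base radius + s = 46 + 42.9344 = 88.9344

88.9344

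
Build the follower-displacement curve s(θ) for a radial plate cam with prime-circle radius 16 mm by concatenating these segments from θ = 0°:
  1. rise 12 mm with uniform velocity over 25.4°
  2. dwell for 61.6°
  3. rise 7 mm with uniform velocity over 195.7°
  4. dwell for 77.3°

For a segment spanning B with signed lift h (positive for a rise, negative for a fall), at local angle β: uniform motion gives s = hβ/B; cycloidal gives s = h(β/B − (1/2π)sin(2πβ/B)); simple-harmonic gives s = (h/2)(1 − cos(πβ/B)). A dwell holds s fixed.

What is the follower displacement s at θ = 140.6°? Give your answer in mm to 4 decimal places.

seg 1 [0°–25.4°] uniform, h=12: full span → s += 12 → s = 12.0000
seg 2 [25.4°–87°] dwell: s stays 12.0000
seg 3 [87°–282.7°] uniform, h=7: θ=140.6° here. β=53.6, B=195.7. 7·53.6/195.7 = 1.9172 → s = 13.9172

13.9172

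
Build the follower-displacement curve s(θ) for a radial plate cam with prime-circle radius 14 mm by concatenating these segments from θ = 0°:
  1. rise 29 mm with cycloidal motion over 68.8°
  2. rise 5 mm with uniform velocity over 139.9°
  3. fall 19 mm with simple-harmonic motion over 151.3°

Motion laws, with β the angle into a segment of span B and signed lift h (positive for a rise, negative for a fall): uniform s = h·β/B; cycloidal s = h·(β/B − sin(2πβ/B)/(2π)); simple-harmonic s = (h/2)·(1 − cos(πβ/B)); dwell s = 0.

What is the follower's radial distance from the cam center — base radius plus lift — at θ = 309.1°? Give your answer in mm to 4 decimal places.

seg 1 [0°–68.8°] cycloidal, h=29: full span → s += 29 → s = 29.0000
seg 2 [68.8°–208.7°] uniform, h=5: full span → s += 5 → s = 34.0000
seg 3 [208.7°–360°] simple-harmonic, h=-19: θ=309.1° here. β=100.4, B=151.3. -19/2·(1 − cos(π·0.6636)) = -14.1701 → s = 19.8299
radial distance = base radius + s = 14 + 19.8299 = 33.8299

33.8299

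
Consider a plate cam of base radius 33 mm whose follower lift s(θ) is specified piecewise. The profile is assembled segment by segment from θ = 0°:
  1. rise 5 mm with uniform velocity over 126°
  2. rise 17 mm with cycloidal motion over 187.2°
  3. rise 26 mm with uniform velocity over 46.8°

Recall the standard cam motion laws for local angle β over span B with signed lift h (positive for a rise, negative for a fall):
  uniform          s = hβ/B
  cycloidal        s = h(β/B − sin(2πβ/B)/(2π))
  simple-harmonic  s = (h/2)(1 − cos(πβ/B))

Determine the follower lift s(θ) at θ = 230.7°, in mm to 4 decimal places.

seg 1 [0°–126°] uniform, h=5: full span → s += 5 → s = 5.0000
seg 2 [126°–313.2°] cycloidal, h=17: θ=230.7° here. β=104.7, B=187.2. 17·(0.5593 − sin(2π·0.5593)/(2π)) = 10.4929 → s = 15.4929

15.4929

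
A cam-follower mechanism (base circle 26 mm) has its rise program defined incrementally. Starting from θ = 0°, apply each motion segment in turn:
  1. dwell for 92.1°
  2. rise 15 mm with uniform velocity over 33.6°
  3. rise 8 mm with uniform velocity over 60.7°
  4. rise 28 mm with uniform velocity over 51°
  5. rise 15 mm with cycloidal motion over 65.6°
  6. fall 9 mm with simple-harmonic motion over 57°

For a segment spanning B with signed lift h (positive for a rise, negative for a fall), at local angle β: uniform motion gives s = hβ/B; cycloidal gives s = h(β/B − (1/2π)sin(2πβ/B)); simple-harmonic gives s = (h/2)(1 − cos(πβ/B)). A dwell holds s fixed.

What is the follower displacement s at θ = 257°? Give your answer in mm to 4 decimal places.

seg 1 [0°–92.1°] dwell: s stays 0.0000
seg 2 [92.1°–125.7°] uniform, h=15: full span → s += 15 → s = 15.0000
seg 3 [125.7°–186.4°] uniform, h=8: full span → s += 8 → s = 23.0000
seg 4 [186.4°–237.4°] uniform, h=28: full span → s += 28 → s = 51.0000
seg 5 [237.4°–303°] cycloidal, h=15: θ=257° here. β=19.6, B=65.6. 15·(0.2988 − sin(2π·0.2988)/(2π)) = 2.2056 → s = 53.2056

53.2056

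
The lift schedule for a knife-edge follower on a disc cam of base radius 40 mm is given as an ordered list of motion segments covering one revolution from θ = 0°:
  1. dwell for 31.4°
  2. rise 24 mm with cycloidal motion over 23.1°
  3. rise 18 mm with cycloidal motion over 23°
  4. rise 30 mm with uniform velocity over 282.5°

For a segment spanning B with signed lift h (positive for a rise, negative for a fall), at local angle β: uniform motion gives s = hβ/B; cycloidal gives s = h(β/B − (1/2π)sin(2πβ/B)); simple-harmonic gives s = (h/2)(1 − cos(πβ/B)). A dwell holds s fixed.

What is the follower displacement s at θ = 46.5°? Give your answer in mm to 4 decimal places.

seg 1 [0°–31.4°] dwell: s stays 0.0000
seg 2 [31.4°–54.5°] cycloidal, h=24: θ=46.5° here. β=15.1, B=23.1. 24·(0.6537 − sin(2π·0.6537)/(2π)) = 18.8296 → s = 18.8296

18.8296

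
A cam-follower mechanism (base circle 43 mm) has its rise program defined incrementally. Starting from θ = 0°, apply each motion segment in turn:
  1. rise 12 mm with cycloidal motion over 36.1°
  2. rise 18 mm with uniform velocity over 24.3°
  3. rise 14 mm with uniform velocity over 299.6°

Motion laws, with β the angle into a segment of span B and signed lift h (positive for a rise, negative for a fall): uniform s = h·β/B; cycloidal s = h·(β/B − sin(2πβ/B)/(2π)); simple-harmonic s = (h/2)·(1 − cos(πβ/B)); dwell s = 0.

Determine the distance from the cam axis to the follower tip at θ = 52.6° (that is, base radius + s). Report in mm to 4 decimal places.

seg 1 [0°–36.1°] cycloidal, h=12: full span → s += 12 → s = 12.0000
seg 2 [36.1°–60.4°] uniform, h=18: θ=52.6° here. β=16.5, B=24.3. 18·16.5/24.3 = 12.2222 → s = 24.2222
radial distance = base radius + s = 43 + 24.2222 = 67.2222

67.2222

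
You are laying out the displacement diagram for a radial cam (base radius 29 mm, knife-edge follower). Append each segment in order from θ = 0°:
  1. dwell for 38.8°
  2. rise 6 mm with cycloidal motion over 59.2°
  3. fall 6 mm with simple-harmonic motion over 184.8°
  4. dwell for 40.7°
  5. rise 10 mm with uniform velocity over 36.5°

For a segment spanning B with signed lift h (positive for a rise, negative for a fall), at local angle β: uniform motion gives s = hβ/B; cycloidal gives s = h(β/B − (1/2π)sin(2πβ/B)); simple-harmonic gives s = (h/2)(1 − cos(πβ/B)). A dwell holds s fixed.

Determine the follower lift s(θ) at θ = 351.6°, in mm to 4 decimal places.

seg 1 [0°–38.8°] dwell: s stays 0.0000
seg 2 [38.8°–98°] cycloidal, h=6: full span → s += 6 → s = 6.0000
seg 3 [98°–282.8°] simple-harmonic, h=-6: full span → s += -6 → s = 0.0000
seg 4 [282.8°–323.5°] dwell: s stays 0.0000
seg 5 [323.5°–360°] uniform, h=10: θ=351.6° here. β=28.1, B=36.5. 10·28.1/36.5 = 7.6986 → s = 7.6986

7.6986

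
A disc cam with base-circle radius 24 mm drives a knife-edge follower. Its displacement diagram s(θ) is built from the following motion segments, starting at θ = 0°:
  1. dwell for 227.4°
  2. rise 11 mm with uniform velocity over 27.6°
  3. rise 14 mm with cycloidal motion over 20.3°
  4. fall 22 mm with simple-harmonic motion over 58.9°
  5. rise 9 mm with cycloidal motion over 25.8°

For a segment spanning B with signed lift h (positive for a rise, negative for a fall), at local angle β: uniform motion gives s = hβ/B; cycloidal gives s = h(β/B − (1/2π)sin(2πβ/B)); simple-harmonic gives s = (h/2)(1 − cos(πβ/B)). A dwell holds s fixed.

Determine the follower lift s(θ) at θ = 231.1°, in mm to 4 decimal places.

seg 1 [0°–227.4°] dwell: s stays 0.0000
seg 2 [227.4°–255°] uniform, h=11: θ=231.1° here. β=3.7, B=27.6. 11·3.7/27.6 = 1.4746 → s = 1.4746

1.4746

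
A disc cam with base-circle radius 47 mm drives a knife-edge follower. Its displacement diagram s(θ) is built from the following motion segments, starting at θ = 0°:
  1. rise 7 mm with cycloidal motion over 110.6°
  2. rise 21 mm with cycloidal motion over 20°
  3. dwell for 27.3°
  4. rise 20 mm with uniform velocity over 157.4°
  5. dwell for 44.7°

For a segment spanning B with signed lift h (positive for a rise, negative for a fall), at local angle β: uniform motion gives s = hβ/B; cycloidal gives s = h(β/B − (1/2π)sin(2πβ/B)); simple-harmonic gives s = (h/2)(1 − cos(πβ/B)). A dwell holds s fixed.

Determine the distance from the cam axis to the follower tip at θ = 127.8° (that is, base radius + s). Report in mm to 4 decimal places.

seg 1 [0°–110.6°] cycloidal, h=7: full span → s += 7 → s = 7.0000
seg 2 [110.6°–130.6°] cycloidal, h=21: θ=127.8° here. β=17.2, B=20. 21·(0.8600 − sin(2π·0.8600)/(2π)) = 20.6353 → s = 27.6353
radial distance = base radius + s = 47 + 27.6353 = 74.6353

74.6353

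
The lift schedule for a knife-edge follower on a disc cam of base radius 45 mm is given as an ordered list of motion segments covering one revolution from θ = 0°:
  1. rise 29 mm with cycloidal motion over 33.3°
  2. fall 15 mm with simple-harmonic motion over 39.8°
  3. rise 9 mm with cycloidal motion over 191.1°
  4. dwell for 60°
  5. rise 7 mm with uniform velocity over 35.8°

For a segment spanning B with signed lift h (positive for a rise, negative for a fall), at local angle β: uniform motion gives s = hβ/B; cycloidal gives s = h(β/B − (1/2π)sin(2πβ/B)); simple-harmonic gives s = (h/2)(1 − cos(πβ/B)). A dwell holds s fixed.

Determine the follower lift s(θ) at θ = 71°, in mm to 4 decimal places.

seg 1 [0°–33.3°] cycloidal, h=29: full span → s += 29 → s = 29.0000
seg 2 [33.3°–73.1°] simple-harmonic, h=-15: θ=71° here. β=37.7, B=39.8. -15/2·(1 − cos(π·0.9472)) = -14.8972 → s = 14.1028

14.1028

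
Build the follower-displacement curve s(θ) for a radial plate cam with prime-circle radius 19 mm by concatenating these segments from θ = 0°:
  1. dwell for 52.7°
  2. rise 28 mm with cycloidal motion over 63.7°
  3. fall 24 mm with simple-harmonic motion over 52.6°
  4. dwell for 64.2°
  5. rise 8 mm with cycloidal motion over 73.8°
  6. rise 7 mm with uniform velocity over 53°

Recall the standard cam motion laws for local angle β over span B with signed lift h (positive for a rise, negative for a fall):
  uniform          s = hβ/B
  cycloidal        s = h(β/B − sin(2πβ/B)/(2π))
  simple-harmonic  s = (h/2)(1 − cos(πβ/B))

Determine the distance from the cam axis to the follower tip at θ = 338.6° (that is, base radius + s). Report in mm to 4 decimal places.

seg 1 [0°–52.7°] dwell: s stays 0.0000
seg 2 [52.7°–116.4°] cycloidal, h=28: full span → s += 28 → s = 28.0000
seg 3 [116.4°–169°] simple-harmonic, h=-24: full span → s += -24 → s = 4.0000
seg 4 [169°–233.2°] dwell: s stays 4.0000
seg 5 [233.2°–307°] cycloidal, h=8: full span → s += 8 → s = 12.0000
seg 6 [307°–360°] uniform, h=7: θ=338.6° here. β=31.6, B=53. 7·31.6/53 = 4.1736 → s = 16.1736
radial distance = base radius + s = 19 + 16.1736 = 35.1736

35.1736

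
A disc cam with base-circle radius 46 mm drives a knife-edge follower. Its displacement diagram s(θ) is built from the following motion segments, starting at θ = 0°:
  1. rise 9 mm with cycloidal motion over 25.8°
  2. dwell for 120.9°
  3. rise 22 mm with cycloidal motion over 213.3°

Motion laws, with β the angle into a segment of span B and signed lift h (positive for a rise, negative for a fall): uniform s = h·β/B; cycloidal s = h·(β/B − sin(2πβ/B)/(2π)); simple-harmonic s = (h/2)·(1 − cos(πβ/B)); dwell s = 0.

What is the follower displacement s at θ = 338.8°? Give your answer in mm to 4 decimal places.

seg 1 [0°–25.8°] cycloidal, h=9: full span → s += 9 → s = 9.0000
seg 2 [25.8°–146.7°] dwell: s stays 9.0000
seg 3 [146.7°–360°] cycloidal, h=22: θ=338.8° here. β=192.1, B=213.3. 22·(0.9006 − sin(2π·0.9006)/(2π)) = 21.8606 → s = 30.8606

30.8606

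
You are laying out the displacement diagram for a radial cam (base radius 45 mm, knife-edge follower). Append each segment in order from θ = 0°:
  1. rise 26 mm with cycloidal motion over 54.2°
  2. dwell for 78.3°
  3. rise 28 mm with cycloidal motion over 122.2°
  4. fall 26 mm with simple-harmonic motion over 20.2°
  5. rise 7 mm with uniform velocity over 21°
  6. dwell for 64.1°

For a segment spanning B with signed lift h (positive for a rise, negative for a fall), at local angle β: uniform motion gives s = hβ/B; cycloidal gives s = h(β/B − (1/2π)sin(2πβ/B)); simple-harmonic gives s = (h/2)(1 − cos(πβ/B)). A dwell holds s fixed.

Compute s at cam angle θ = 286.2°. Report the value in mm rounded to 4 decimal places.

seg 1 [0°–54.2°] cycloidal, h=26: full span → s += 26 → s = 26.0000
seg 2 [54.2°–132.5°] dwell: s stays 26.0000
seg 3 [132.5°–254.7°] cycloidal, h=28: full span → s += 28 → s = 54.0000
seg 4 [254.7°–274.9°] simple-harmonic, h=-26: full span → s += -26 → s = 28.0000
seg 5 [274.9°–295.9°] uniform, h=7: θ=286.2° here. β=11.3, B=21. 7·11.3/21 = 3.7667 → s = 31.7667

31.7667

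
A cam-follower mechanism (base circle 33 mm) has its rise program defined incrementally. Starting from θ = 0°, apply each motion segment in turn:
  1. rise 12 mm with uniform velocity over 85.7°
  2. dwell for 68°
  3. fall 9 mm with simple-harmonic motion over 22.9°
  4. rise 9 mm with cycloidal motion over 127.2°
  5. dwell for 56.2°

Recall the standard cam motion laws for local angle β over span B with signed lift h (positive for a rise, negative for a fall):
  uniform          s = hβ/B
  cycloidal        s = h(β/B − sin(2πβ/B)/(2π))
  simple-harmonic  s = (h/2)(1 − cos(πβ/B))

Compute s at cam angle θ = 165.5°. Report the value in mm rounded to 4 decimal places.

seg 1 [0°–85.7°] uniform, h=12: full span → s += 12 → s = 12.0000
seg 2 [85.7°–153.7°] dwell: s stays 12.0000
seg 3 [153.7°–176.6°] simple-harmonic, h=-9: θ=165.5° here. β=11.8, B=22.9. -9/2·(1 − cos(π·0.5153)) = -4.7160 → s = 7.2840

7.2840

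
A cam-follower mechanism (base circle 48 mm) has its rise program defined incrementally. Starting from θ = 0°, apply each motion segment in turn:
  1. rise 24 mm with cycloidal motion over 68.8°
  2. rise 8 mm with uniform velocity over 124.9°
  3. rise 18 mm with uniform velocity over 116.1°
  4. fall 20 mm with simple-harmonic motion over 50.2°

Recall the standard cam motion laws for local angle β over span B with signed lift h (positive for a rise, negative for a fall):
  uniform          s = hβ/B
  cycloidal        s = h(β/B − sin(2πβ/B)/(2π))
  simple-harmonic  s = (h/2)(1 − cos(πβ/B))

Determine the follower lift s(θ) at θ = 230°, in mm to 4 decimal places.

seg 1 [0°–68.8°] cycloidal, h=24: full span → s += 24 → s = 24.0000
seg 2 [68.8°–193.7°] uniform, h=8: full span → s += 8 → s = 32.0000
seg 3 [193.7°–309.8°] uniform, h=18: θ=230° here. β=36.3, B=116.1. 18·36.3/116.1 = 5.6279 → s = 37.6279

37.6279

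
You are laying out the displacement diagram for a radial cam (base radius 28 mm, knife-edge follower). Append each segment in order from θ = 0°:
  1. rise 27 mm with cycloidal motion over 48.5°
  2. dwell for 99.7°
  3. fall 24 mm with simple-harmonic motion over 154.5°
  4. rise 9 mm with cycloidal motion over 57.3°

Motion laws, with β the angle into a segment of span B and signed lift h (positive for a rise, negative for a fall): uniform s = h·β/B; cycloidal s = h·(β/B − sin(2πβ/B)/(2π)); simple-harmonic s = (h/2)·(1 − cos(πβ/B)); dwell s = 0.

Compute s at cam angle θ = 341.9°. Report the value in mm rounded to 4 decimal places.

seg 1 [0°–48.5°] cycloidal, h=27: full span → s += 27 → s = 27.0000
seg 2 [48.5°–148.2°] dwell: s stays 27.0000
seg 3 [148.2°–302.7°] simple-harmonic, h=-24: full span → s += -24 → s = 3.0000
seg 4 [302.7°–360°] cycloidal, h=9: θ=341.9° here. β=39.2, B=57.3. 9·(0.6841 − sin(2π·0.6841)/(2π)) = 7.4685 → s = 10.4685

10.4685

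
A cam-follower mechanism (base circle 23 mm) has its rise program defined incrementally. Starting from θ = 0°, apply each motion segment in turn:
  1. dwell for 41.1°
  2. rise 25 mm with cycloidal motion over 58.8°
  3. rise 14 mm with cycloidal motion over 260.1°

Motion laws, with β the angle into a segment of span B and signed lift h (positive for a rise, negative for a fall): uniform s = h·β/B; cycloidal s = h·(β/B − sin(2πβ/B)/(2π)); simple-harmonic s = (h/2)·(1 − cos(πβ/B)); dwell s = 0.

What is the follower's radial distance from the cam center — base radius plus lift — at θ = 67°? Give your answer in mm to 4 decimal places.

seg 1 [0°–41.1°] dwell: s stays 0.0000
seg 2 [41.1°–99.9°] cycloidal, h=25: θ=67° here. β=25.9, B=58.8. 25·(0.4405 − sin(2π·0.4405)/(2π)) = 9.5583 → s = 9.5583
radial distance = base radius + s = 23 + 9.5583 = 32.5583

32.5583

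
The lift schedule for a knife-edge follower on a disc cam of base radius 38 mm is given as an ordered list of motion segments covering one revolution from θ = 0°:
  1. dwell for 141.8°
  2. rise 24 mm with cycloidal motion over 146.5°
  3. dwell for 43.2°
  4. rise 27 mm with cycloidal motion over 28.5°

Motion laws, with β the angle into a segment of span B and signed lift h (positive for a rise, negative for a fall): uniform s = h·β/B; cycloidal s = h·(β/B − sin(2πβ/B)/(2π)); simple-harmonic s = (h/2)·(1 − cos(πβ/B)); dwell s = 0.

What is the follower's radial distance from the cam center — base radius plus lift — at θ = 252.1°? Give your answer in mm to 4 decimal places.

seg 1 [0°–141.8°] dwell: s stays 0.0000
seg 2 [141.8°–288.3°] cycloidal, h=24: θ=252.1° here. β=110.3, B=146.5. 24·(0.7529 − sin(2π·0.7529)/(2π)) = 21.8887 → s = 21.8887
radial distance = base radius + s = 38 + 21.8887 = 59.8887

59.8887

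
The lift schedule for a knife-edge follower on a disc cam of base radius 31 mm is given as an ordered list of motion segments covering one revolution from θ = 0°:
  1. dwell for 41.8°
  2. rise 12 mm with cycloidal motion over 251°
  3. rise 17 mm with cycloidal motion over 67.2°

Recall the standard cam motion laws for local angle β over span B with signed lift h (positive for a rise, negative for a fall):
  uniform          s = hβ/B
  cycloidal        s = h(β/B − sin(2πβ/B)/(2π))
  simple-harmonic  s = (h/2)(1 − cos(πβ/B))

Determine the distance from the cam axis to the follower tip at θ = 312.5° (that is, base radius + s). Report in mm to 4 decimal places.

seg 1 [0°–41.8°] dwell: s stays 0.0000
seg 2 [41.8°–292.8°] cycloidal, h=12: full span → s += 12 → s = 12.0000
seg 3 [292.8°–360°] cycloidal, h=17: θ=312.5° here. β=19.7, B=67.2. 17·(0.2932 − sin(2π·0.2932)/(2π)) = 2.3769 → s = 14.3769
radial distance = base radius + s = 31 + 14.3769 = 45.3769

45.3769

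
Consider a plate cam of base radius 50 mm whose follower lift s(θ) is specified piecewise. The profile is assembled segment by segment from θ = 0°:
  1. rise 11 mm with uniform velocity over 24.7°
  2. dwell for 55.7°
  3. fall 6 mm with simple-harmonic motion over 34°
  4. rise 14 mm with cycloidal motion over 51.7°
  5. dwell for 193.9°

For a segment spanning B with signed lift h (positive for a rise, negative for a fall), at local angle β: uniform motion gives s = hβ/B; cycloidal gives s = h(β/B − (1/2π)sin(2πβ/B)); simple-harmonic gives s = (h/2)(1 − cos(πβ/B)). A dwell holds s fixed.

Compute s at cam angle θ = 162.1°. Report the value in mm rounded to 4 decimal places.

seg 1 [0°–24.7°] uniform, h=11: full span → s += 11 → s = 11.0000
seg 2 [24.7°–80.4°] dwell: s stays 11.0000
seg 3 [80.4°–114.4°] simple-harmonic, h=-6: full span → s += -6 → s = 5.0000
seg 4 [114.4°–166.1°] cycloidal, h=14: θ=162.1° here. β=47.7, B=51.7. 14·(0.9226 − sin(2π·0.9226)/(2π)) = 13.9578 → s = 18.9578

18.9578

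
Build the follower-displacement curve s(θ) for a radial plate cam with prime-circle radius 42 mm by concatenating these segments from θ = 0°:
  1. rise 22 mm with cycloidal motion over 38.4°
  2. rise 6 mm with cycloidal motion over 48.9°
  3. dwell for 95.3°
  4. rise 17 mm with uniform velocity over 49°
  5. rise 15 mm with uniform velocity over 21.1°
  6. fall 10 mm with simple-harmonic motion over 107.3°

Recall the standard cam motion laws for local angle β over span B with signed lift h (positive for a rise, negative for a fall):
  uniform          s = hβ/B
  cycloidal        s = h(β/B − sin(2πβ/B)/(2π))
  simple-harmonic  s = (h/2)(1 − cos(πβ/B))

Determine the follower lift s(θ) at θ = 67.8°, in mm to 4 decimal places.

seg 1 [0°–38.4°] cycloidal, h=22: full span → s += 22 → s = 22.0000
seg 2 [38.4°–87.3°] cycloidal, h=6: θ=67.8° here. β=29.4, B=48.9. 6·(0.6012 − sin(2π·0.6012)/(2π)) = 4.1746 → s = 26.1746

26.1746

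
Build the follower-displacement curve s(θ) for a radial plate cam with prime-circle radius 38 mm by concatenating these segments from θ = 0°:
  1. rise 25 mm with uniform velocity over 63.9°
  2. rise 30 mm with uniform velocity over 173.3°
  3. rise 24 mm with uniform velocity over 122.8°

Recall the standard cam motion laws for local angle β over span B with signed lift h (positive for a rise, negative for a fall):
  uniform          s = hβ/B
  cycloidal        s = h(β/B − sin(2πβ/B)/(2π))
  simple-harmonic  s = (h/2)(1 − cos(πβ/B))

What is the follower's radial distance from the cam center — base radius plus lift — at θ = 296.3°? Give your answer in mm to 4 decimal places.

seg 1 [0°–63.9°] uniform, h=25: full span → s += 25 → s = 25.0000
seg 2 [63.9°–237.2°] uniform, h=30: full span → s += 30 → s = 55.0000
seg 3 [237.2°–360°] uniform, h=24: θ=296.3° here. β=59.1, B=122.8. 24·59.1/122.8 = 11.5505 → s = 66.5505
radial distance = base radius + s = 38 + 66.5505 = 104.5505

104.5505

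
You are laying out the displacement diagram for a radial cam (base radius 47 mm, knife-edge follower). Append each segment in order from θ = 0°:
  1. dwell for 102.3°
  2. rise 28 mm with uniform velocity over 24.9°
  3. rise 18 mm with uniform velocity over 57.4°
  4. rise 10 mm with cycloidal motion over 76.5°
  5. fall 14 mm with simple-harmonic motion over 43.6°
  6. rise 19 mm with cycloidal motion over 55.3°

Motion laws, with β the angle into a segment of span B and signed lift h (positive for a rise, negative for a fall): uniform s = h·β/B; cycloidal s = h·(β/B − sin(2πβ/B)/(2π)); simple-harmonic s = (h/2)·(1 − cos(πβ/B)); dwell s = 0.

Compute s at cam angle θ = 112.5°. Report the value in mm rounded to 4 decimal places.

seg 1 [0°–102.3°] dwell: s stays 0.0000
seg 2 [102.3°–127.2°] uniform, h=28: θ=112.5° here. β=10.2, B=24.9. 28·10.2/24.9 = 11.4699 → s = 11.4699

11.4699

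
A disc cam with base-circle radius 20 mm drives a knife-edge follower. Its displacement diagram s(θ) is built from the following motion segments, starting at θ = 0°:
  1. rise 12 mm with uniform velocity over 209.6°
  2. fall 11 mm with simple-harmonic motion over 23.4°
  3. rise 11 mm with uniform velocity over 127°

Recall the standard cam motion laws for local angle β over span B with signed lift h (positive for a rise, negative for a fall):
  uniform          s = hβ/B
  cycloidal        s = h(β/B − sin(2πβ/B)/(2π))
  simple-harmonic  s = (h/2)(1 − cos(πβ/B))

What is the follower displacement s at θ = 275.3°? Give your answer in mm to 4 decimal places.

seg 1 [0°–209.6°] uniform, h=12: full span → s += 12 → s = 12.0000
seg 2 [209.6°–233°] simple-harmonic, h=-11: full span → s += -11 → s = 1.0000
seg 3 [233°–360°] uniform, h=11: θ=275.3° here. β=42.3, B=127. 11·42.3/127 = 3.6638 → s = 4.6638

4.6638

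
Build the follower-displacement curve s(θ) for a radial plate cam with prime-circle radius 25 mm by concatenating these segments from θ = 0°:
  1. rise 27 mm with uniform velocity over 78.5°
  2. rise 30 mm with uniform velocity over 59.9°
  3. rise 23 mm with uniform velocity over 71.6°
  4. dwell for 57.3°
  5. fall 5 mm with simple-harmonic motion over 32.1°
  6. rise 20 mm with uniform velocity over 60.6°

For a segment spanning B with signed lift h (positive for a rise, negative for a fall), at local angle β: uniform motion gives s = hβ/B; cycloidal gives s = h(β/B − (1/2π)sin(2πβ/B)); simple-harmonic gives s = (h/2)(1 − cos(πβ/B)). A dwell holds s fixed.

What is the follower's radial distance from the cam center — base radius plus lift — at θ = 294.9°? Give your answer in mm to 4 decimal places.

seg 1 [0°–78.5°] uniform, h=27: full span → s += 27 → s = 27.0000
seg 2 [78.5°–138.4°] uniform, h=30: full span → s += 30 → s = 57.0000
seg 3 [138.4°–210°] uniform, h=23: full span → s += 23 → s = 80.0000
seg 4 [210°–267.3°] dwell: s stays 80.0000
seg 5 [267.3°–299.4°] simple-harmonic, h=-5: θ=294.9° here. β=27.6, B=32.1. -5/2·(1 − cos(π·0.8598)) = -4.7614 → s = 75.2386
radial distance = base radius + s = 25 + 75.2386 = 100.2386

100.2386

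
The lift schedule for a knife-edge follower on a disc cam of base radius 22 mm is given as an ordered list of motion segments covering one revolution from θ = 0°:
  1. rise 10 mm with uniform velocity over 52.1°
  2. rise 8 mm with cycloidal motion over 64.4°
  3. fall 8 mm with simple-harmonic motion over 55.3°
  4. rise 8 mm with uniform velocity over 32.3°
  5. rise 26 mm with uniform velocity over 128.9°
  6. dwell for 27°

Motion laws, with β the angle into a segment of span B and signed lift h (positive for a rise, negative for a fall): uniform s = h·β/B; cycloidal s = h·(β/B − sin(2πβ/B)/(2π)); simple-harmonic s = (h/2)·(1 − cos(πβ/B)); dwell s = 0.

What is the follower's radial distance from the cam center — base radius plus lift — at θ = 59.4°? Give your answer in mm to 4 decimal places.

seg 1 [0°–52.1°] uniform, h=10: full span → s += 10 → s = 10.0000
seg 2 [52.1°–116.5°] cycloidal, h=8: θ=59.4° here. β=7.3, B=64.4. 8·(0.1134 − sin(2π·0.1134)/(2π)) = 0.0747 → s = 10.0747
radial distance = base radius + s = 22 + 10.0747 = 32.0747

32.0747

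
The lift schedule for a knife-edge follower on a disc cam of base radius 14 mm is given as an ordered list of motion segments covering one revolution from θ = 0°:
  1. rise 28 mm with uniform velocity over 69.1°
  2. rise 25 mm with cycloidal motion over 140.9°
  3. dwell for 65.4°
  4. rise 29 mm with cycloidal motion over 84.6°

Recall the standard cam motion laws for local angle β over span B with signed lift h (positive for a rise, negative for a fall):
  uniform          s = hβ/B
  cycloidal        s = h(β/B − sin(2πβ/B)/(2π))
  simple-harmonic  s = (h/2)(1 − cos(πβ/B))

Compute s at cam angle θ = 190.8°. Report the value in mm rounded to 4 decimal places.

seg 1 [0°–69.1°] uniform, h=28: full span → s += 28 → s = 28.0000
seg 2 [69.1°–210°] cycloidal, h=25: θ=190.8° here. β=121.7, B=140.9. 25·(0.8637 − sin(2π·0.8637)/(2π)) = 24.5988 → s = 52.5988

52.5988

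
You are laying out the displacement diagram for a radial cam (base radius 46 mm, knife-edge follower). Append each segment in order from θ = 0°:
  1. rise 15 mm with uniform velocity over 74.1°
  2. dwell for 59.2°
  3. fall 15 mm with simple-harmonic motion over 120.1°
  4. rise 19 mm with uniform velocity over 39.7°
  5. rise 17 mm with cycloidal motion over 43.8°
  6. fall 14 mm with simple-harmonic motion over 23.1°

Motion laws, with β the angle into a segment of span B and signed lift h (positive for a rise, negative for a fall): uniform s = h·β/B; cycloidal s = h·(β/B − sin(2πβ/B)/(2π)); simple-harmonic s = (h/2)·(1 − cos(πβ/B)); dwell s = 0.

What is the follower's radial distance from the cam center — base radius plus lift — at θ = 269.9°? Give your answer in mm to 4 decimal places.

seg 1 [0°–74.1°] uniform, h=15: full span → s += 15 → s = 15.0000
seg 2 [74.1°–133.3°] dwell: s stays 15.0000
seg 3 [133.3°–253.4°] simple-harmonic, h=-15: full span → s += -15 → s = 0.0000
seg 4 [253.4°–293.1°] uniform, h=19: θ=269.9° here. β=16.5, B=39.7. 19·16.5/39.7 = 7.8967 → s = 7.8967
radial distance = base radius + s = 46 + 7.8967 = 53.8967

53.8967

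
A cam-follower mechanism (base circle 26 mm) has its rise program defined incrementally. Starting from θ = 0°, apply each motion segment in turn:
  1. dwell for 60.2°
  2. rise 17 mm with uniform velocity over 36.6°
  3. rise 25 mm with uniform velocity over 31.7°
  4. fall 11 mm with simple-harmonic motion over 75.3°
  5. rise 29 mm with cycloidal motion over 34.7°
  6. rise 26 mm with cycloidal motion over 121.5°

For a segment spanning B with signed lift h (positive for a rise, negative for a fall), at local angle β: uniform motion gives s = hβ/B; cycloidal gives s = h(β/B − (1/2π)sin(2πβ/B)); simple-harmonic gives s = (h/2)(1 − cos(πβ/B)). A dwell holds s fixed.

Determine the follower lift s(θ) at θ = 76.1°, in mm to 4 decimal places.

seg 1 [0°–60.2°] dwell: s stays 0.0000
seg 2 [60.2°–96.8°] uniform, h=17: θ=76.1° here. β=15.9, B=36.6. 17·15.9/36.6 = 7.3852 → s = 7.3852

7.3852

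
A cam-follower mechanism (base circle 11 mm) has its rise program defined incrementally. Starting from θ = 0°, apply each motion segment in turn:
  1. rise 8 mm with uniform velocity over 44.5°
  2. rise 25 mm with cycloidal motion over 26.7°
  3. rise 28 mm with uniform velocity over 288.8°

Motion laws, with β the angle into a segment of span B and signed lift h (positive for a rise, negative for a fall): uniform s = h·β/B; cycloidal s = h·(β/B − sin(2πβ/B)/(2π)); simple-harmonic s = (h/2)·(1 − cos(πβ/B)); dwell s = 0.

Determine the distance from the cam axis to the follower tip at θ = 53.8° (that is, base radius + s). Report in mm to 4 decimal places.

seg 1 [0°–44.5°] uniform, h=8: full span → s += 8 → s = 8.0000
seg 2 [44.5°–71.2°] cycloidal, h=25: θ=53.8° here. β=9.3, B=26.7. 25·(0.3483 − sin(2π·0.3483)/(2π)) = 5.4643 → s = 13.4643
radial distance = base radius + s = 11 + 13.4643 = 24.4643

24.4643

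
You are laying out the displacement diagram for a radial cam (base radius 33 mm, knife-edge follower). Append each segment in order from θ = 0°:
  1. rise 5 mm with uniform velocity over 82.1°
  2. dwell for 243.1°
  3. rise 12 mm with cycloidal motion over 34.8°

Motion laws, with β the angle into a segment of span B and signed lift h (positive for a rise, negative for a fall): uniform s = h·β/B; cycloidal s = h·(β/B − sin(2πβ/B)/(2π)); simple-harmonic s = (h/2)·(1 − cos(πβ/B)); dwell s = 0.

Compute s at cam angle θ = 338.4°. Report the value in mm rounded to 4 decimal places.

seg 1 [0°–82.1°] uniform, h=5: full span → s += 5 → s = 5.0000
seg 2 [82.1°–325.2°] dwell: s stays 5.0000
seg 3 [325.2°–360°] cycloidal, h=12: θ=338.4° here. β=13.2, B=34.8. 12·(0.3793 − sin(2π·0.3793)/(2π)) = 3.2383 → s = 8.2383

8.2383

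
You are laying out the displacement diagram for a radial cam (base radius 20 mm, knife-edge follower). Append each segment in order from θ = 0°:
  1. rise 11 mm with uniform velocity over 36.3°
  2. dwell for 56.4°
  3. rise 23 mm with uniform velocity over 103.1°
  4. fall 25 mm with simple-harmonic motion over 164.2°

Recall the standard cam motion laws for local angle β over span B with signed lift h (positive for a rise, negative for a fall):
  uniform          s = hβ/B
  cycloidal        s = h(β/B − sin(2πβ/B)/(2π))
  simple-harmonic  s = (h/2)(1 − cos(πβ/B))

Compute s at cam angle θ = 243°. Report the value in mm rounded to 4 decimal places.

seg 1 [0°–36.3°] uniform, h=11: full span → s += 11 → s = 11.0000
seg 2 [36.3°–92.7°] dwell: s stays 11.0000
seg 3 [92.7°–195.8°] uniform, h=23: full span → s += 23 → s = 34.0000
seg 4 [195.8°–360°] simple-harmonic, h=-25: θ=243° here. β=47.2, B=164.2. -25/2·(1 − cos(π·0.2875)) = -4.7599 → s = 29.2401

29.2401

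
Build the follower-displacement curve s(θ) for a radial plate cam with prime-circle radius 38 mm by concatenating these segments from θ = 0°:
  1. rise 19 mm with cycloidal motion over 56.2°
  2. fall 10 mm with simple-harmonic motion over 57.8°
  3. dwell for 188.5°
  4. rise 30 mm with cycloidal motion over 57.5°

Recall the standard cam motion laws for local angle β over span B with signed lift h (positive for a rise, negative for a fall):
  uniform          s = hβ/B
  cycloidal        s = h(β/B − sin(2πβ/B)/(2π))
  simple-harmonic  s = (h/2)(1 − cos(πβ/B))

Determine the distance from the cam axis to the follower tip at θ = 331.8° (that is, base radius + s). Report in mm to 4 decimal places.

seg 1 [0°–56.2°] cycloidal, h=19: full span → s += 19 → s = 19.0000
seg 2 [56.2°–114°] simple-harmonic, h=-10: full span → s += -10 → s = 9.0000
seg 3 [114°–302.5°] dwell: s stays 9.0000
seg 4 [302.5°–360°] cycloidal, h=30: θ=331.8° here. β=29.3, B=57.5. 30·(0.5096 − sin(2π·0.5096)/(2π)) = 15.5737 → s = 24.5737
radial distance = base radius + s = 38 + 24.5737 = 62.5737

62.5737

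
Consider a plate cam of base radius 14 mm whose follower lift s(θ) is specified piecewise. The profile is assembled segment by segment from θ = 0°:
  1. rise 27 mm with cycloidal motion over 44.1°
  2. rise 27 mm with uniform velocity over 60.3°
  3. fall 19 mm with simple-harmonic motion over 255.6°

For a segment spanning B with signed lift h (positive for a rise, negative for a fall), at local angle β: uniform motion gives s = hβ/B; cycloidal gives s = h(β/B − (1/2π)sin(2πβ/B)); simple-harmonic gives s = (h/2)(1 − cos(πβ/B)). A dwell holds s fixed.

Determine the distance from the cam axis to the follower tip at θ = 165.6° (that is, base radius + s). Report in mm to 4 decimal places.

seg 1 [0°–44.1°] cycloidal, h=27: full span → s += 27 → s = 27.0000
seg 2 [44.1°–104.4°] uniform, h=27: full span → s += 27 → s = 54.0000
seg 3 [104.4°–360°] simple-harmonic, h=-19: θ=165.6° here. β=61.2, B=255.6. -19/2·(1 − cos(π·0.2394)) = -2.5633 → s = 51.4367
radial distance = base radius + s = 14 + 51.4367 = 65.4367

65.4367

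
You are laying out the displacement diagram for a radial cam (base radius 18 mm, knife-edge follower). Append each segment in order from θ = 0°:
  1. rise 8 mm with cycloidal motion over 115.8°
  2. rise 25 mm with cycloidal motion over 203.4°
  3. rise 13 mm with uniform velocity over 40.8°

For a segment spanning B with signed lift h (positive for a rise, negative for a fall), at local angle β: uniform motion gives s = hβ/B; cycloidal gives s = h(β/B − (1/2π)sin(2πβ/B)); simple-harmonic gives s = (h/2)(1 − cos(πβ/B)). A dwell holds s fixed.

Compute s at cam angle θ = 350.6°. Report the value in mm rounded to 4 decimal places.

seg 1 [0°–115.8°] cycloidal, h=8: full span → s += 8 → s = 8.0000
seg 2 [115.8°–319.2°] cycloidal, h=25: full span → s += 25 → s = 33.0000
seg 3 [319.2°–360°] uniform, h=13: θ=350.6° here. β=31.4, B=40.8. 13·31.4/40.8 = 10.0049 → s = 43.0049

43.0049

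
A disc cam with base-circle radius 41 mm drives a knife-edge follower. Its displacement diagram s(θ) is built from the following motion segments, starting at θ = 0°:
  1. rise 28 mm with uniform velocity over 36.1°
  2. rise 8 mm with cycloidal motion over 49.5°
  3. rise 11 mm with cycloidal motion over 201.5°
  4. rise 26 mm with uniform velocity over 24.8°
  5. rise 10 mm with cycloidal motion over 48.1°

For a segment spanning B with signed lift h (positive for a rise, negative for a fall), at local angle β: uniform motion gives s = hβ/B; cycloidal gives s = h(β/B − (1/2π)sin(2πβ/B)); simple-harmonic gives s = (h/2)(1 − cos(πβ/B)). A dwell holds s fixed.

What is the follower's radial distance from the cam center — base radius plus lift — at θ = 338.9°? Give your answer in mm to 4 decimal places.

seg 1 [0°–36.1°] uniform, h=28: full span → s += 28 → s = 28.0000
seg 2 [36.1°–85.6°] cycloidal, h=8: full span → s += 8 → s = 36.0000
seg 3 [85.6°–287.1°] cycloidal, h=11: full span → s += 11 → s = 47.0000
seg 4 [287.1°–311.9°] uniform, h=26: full span → s += 26 → s = 73.0000
seg 5 [311.9°–360°] cycloidal, h=10: θ=338.9° here. β=27, B=48.1. 10·(0.5613 − sin(2π·0.5613)/(2π)) = 6.2115 → s = 79.2115
radial distance = base radius + s = 41 + 79.2115 = 120.2115

120.2115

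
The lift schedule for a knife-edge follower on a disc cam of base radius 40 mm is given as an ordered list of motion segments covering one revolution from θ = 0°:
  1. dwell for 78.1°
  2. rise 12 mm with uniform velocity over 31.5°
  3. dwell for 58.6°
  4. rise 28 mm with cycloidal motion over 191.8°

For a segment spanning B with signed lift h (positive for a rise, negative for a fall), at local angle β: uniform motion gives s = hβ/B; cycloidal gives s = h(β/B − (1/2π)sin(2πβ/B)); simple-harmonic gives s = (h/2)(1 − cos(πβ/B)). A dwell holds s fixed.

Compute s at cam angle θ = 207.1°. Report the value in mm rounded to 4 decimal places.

seg 1 [0°–78.1°] dwell: s stays 0.0000
seg 2 [78.1°–109.6°] uniform, h=12: full span → s += 12 → s = 12.0000
seg 3 [109.6°–168.2°] dwell: s stays 12.0000
seg 4 [168.2°–360°] cycloidal, h=28: θ=207.1° here. β=38.9, B=191.8. 28·(0.2028 − sin(2π·0.2028)/(2π)) = 1.4169 → s = 13.4169

13.4169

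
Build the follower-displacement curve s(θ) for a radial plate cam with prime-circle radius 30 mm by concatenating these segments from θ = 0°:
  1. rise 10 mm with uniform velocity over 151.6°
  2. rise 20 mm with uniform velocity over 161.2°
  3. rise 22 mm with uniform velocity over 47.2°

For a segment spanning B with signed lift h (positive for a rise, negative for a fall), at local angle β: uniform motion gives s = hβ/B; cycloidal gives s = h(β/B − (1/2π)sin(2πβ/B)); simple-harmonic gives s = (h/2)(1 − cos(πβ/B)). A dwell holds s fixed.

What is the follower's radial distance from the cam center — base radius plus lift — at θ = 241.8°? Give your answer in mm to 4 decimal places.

seg 1 [0°–151.6°] uniform, h=10: full span → s += 10 → s = 10.0000
seg 2 [151.6°–312.8°] uniform, h=20: θ=241.8° here. β=90.2, B=161.2. 20·90.2/161.2 = 11.1911 → s = 21.1911
radial distance = base radius + s = 30 + 21.1911 = 51.1911

51.1911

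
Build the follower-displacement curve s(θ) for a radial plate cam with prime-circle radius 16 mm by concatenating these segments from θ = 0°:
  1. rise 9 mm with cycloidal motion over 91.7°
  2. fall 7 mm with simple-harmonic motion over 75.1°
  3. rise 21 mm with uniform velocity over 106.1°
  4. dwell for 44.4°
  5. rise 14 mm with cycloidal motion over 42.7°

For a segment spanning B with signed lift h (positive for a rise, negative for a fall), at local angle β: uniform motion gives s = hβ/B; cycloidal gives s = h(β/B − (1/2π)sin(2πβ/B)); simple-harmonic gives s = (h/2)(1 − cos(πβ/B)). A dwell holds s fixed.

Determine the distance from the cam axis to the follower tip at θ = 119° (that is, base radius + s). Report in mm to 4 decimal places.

seg 1 [0°–91.7°] cycloidal, h=9: full span → s += 9 → s = 9.0000
seg 2 [91.7°–166.8°] simple-harmonic, h=-7: θ=119° here. β=27.3, B=75.1. -7/2·(1 − cos(π·0.3635)) = -2.0448 → s = 6.9552
radial distance = base radius + s = 16 + 6.9552 = 22.9552

22.9552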